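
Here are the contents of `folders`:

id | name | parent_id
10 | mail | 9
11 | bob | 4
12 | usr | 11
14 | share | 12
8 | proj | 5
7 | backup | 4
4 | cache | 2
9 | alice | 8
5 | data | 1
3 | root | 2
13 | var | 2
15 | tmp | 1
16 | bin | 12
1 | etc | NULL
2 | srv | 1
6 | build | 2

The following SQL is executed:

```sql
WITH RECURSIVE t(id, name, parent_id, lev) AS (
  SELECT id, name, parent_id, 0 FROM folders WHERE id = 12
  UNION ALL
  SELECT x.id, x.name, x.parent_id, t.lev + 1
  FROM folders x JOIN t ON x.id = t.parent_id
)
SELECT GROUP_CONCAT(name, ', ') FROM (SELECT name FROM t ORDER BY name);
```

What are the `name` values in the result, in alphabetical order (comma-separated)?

bob, cache, etc, srv, usr

Base: id=12 (usr), parent_id=11, lev 0.
Iteration 1: join on id=11 -> bob (id 11, parent_id=4, lev 1).
Iteration 2: join on id=4 -> cache (id 4, parent_id=2, lev 2).
Iteration 3: join on id=2 -> srv (id 2, parent_id=1, lev 3).
Iteration 4: join on id=1 -> etc (id 1, parent_id=NULL, lev 4).
Iteration 5: parent_id is NULL; no match; recursion stops.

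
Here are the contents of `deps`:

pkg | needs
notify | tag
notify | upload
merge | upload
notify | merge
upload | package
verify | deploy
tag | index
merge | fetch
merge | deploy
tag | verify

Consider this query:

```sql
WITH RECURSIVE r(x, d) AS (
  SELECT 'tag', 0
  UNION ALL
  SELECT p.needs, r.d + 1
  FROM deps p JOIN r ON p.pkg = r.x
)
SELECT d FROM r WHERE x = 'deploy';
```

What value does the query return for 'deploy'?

Base: (tag, d=0).
Iteration 1: edges from {tag} -> (index, d=1), (verify, d=1).
Iteration 2: edges from {index,verify} -> (deploy, d=2).
Iteration 3: no outgoing edges from {deploy}; recursion stops.

2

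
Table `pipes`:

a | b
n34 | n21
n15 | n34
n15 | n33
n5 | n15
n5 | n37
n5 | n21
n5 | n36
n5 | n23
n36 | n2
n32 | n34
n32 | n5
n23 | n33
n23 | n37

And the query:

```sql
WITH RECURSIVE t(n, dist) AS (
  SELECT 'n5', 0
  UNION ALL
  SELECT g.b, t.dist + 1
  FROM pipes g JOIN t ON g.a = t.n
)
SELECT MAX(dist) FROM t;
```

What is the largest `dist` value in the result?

Base: (n5, dist=0).
Iteration 1: edges from {n5} -> (n15, dist=1), (n21, dist=1), (n23, dist=1), (n36, dist=1), (n37, dist=1).
Iteration 2: edges from {n15,n21,n23,n36,n37} -> (n2, dist=2), (n33, dist=2) x2, (n34, dist=2), (n37, dist=2). [UNION ALL keeps all 5 new rows, including repeats]
Iteration 3: edges from {n2,n33,n34,n37} -> (n21, dist=3).
Iteration 4: no outgoing edges from {n21}; recursion stops.
dist values: 0, 1, 1, 1, 1, 1, 2, 2, 2, 2, 2, 3; the maximum is 3.

3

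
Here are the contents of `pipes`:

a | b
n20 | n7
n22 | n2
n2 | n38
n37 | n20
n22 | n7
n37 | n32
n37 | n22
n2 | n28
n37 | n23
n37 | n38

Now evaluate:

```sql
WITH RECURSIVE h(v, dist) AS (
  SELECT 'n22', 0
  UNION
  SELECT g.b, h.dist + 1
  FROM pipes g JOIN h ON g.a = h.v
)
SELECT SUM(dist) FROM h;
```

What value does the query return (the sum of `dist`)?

6

Base: (n22, dist=0).
Iteration 1: edges from {n22} -> (n2, dist=1), (n7, dist=1).
Iteration 2: edges from {n2,n7} -> (n28, dist=2), (n38, dist=2).
Iteration 3: no outgoing edges from {n28,n38}; recursion stops.
SUM(dist) = 0 + 1 + 1 + 2 + 2 = 6.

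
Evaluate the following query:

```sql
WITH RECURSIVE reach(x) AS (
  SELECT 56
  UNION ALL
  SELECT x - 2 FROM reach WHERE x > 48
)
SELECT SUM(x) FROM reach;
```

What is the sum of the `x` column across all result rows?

Base: x=56.
Iteration 1: 56 > 48 holds -> x = 56 - 2 = 54.
Iteration 2: 54 > 48 holds -> x = 54 - 2 = 52.
Iteration 3: 52 > 48 holds -> x = 52 - 2 = 50.
Iteration 4: 50 > 48 holds -> x = 50 - 2 = 48.
Iteration 5: 48 > 48 fails; recursion stops.
SUM(x) = 56 + 54 + 52 + 50 + 48 = 260.

260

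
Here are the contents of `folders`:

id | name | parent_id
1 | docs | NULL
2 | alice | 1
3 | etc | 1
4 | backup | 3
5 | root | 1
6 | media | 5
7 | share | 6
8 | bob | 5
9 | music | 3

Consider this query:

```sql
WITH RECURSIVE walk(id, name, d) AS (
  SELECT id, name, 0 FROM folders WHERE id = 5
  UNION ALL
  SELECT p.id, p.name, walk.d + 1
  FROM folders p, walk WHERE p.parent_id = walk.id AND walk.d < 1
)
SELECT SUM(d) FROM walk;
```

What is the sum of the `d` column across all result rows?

2

Base: id=5 (root) at d 0.
Iteration 1: rows with parent_id in {5} -> media (id 6, d 1), bob (id 8, d 1).
Iteration 2: d < 1 fails for all current rows; recursion stops.
SUM(d) = 0 + 1 + 1 = 2.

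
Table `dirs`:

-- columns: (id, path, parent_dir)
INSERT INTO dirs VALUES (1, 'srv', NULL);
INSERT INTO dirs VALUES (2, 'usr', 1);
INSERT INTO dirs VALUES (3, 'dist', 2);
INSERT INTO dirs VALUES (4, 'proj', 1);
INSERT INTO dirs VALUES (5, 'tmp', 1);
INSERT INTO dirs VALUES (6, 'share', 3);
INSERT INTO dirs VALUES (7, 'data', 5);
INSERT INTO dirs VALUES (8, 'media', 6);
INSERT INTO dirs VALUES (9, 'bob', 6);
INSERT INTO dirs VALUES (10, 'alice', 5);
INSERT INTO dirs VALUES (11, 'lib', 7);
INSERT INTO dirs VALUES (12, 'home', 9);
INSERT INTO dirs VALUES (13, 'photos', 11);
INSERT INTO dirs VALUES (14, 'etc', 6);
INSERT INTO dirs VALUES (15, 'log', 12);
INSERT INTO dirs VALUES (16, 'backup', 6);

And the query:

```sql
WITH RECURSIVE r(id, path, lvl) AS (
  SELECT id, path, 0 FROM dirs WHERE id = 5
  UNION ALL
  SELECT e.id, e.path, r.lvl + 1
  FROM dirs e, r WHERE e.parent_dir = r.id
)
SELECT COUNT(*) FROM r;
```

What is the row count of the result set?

Base: id=5 (tmp) at lvl 0.
Iteration 1: rows with parent_dir in {5} -> data (id 7, lvl 1), alice (id 10, lvl 1).
Iteration 2: rows with parent_dir in {7,10} -> lib (id 11, lvl 2).
Iteration 3: rows with parent_dir in {11} -> photos (id 13, lvl 3).
Iteration 4: no rows with parent_dir in {13}; recursion stops.
Total rows emitted: 5.

5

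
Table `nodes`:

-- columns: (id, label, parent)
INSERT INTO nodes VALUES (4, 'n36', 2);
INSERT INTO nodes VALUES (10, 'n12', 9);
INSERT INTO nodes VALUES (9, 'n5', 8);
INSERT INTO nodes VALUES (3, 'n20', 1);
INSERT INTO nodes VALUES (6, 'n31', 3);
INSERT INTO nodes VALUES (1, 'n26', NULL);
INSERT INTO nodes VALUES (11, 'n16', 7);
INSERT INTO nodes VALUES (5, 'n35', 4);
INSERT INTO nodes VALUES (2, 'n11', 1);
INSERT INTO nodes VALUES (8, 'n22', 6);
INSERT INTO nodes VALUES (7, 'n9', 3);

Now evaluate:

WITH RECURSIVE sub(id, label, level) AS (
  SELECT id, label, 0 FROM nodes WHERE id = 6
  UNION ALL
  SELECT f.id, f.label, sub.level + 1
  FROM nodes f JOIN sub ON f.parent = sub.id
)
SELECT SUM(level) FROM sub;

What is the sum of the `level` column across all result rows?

Base: id=6 (n31) at level 0.
Iteration 1: rows with parent in {6} -> n22 (id 8, level 1).
Iteration 2: rows with parent in {8} -> n5 (id 9, level 2).
Iteration 3: rows with parent in {9} -> n12 (id 10, level 3).
Iteration 4: no rows with parent in {10}; recursion stops.
SUM(level) = 0 + 1 + 2 + 3 = 6.

6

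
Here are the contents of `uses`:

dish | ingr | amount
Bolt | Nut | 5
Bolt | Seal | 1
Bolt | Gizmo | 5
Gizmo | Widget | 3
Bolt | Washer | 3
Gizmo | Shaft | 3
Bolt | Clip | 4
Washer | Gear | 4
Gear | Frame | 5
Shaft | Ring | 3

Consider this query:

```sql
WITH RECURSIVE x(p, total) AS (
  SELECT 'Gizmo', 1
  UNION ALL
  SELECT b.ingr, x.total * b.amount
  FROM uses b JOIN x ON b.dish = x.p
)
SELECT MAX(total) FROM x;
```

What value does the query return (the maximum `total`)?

9

Base: (Gizmo, total=1).
Iteration 1: components of {Gizmo} -> Shaft = 1*3 = 3, Widget = 1*3 = 3.
Iteration 2: components of {Shaft,Widget} -> Ring = 3*3 = 9.
Iteration 3: no further components; recursion stops.
total values: 1, 3, 3, 9; the maximum is 9.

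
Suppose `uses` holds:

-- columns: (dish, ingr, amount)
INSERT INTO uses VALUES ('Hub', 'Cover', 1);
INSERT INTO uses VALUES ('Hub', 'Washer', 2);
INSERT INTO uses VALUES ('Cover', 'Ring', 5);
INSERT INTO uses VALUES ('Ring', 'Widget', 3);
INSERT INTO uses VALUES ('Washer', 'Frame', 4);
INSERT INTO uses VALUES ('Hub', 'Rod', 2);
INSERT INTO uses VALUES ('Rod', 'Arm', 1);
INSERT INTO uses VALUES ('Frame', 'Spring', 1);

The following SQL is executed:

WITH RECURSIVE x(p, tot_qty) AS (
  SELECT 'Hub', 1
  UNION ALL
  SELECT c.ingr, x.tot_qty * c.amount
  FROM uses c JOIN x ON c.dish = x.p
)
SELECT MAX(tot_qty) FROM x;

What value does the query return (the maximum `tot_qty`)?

Base: (Hub, tot_qty=1).
Iteration 1: components of {Hub} -> Cover = 1*1 = 1, Rod = 1*2 = 2, Washer = 1*2 = 2.
Iteration 2: components of {Cover,Rod,Washer} -> Arm = 2*1 = 2, Frame = 2*4 = 8, Ring = 1*5 = 5.
Iteration 3: components of {Arm,Frame,Ring} -> Spring = 8*1 = 8, Widget = 5*3 = 15.
Iteration 4: no further components; recursion stops.
tot_qty values: 1, 1, 2, 2, 5, 8, 2, 15, 8; the maximum is 15.

15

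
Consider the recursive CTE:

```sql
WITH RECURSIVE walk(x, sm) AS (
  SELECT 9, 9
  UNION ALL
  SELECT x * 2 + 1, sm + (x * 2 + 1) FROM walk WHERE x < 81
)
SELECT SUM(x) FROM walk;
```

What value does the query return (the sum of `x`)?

305

Base: x=9, sm=9.
Iteration 1: 9 < 81 holds -> x = 9 * 2 + 1 = 19, sm = 9 + 19 = 28.
Iteration 2: 19 < 81 holds -> x = 19 * 2 + 1 = 39, sm = 28 + 39 = 67.
Iteration 3: 39 < 81 holds -> x = 39 * 2 + 1 = 79, sm = 67 + 79 = 146.
Iteration 4: 79 < 81 holds -> x = 79 * 2 + 1 = 159, sm = 146 + 159 = 305.
Iteration 5: 159 < 81 fails; recursion stops.
SUM(x) = 9 + 19 + 39 + 79 + 159 = 305.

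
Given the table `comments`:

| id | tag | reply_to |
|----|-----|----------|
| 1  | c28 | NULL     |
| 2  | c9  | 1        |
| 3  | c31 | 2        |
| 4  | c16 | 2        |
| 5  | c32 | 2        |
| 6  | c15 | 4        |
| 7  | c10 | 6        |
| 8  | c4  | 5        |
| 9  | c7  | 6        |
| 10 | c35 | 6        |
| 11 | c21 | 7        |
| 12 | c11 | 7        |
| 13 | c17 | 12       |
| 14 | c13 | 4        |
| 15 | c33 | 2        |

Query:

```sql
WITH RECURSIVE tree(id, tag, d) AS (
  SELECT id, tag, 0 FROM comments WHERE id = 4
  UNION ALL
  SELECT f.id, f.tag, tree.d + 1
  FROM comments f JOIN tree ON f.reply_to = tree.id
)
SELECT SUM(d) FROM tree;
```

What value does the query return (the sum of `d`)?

Base: id=4 (c16) at d 0.
Iteration 1: rows with reply_to in {4} -> c15 (id 6, d 1), c13 (id 14, d 1).
Iteration 2: rows with reply_to in {6,14} -> c10 (id 7, d 2), c7 (id 9, d 2), c35 (id 10, d 2).
Iteration 3: rows with reply_to in {7,9,10} -> c21 (id 11, d 3), c11 (id 12, d 3).
Iteration 4: rows with reply_to in {11,12} -> c17 (id 13, d 4).
Iteration 5: no rows with reply_to in {13}; recursion stops.
SUM(d) = 0 + 1 + 1 + 2 + 2 + 2 + 3 + 3 + 4 = 18.

18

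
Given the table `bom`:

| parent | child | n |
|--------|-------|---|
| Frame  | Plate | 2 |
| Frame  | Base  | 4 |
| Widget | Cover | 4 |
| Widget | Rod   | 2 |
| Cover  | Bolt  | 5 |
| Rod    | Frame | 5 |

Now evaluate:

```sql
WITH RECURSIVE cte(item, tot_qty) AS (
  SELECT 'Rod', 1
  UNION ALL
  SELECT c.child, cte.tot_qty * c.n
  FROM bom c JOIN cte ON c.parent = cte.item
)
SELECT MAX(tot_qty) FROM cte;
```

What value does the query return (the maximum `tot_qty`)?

Base: (Rod, tot_qty=1).
Iteration 1: components of {Rod} -> Frame = 1*5 = 5.
Iteration 2: components of {Frame} -> Base = 5*4 = 20, Plate = 5*2 = 10.
Iteration 3: no further components; recursion stops.
tot_qty values: 1, 5, 10, 20; the maximum is 20.

20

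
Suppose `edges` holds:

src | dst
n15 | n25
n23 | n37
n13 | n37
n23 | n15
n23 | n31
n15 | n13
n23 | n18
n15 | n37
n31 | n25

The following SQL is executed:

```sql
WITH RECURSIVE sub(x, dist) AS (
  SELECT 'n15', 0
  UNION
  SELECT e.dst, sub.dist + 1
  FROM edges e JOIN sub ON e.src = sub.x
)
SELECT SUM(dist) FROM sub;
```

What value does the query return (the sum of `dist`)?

Base: (n15, dist=0).
Iteration 1: edges from {n15} -> (n13, dist=1), (n25, dist=1), (n37, dist=1).
Iteration 2: edges from {n13,n25,n37} -> (n37, dist=2).
Iteration 3: no outgoing edges from {n37}; recursion stops.
SUM(dist) = 0 + 1 + 1 + 1 + 2 = 5.

5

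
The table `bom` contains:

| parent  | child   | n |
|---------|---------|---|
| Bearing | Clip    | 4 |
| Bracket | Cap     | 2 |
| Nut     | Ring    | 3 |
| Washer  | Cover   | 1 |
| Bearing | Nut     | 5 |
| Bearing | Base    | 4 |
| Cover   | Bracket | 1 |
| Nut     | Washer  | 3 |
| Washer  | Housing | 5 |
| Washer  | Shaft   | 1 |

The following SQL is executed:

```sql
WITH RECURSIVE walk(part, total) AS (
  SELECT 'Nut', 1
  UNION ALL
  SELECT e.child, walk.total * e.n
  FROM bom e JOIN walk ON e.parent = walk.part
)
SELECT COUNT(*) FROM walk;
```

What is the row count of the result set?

Base: (Nut, total=1).
Iteration 1: components of {Nut} -> Ring = 1*3 = 3, Washer = 1*3 = 3.
Iteration 2: components of {Ring,Washer} -> Cover = 3*1 = 3, Housing = 3*5 = 15, Shaft = 3*1 = 3.
Iteration 3: components of {Cover,Housing,Shaft} -> Bracket = 3*1 = 3.
Iteration 4: components of {Bracket} -> Cap = 3*2 = 6.
Iteration 5: no further components; recursion stops.
Total rows emitted: 8.

8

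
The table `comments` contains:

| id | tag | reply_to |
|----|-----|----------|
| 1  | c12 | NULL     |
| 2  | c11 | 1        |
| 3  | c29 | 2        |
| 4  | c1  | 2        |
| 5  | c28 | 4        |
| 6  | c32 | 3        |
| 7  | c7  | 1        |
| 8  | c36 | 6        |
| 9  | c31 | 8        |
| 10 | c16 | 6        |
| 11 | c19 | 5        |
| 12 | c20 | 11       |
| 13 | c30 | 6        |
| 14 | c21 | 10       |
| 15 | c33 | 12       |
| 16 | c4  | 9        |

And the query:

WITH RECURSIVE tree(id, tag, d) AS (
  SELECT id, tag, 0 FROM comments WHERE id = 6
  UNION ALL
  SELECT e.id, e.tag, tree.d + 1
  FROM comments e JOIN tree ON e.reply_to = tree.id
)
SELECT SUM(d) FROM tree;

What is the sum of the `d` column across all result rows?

Base: id=6 (c32) at d 0.
Iteration 1: rows with reply_to in {6} -> c36 (id 8, d 1), c16 (id 10, d 1), c30 (id 13, d 1).
Iteration 2: rows with reply_to in {8,10,13} -> c31 (id 9, d 2), c21 (id 14, d 2).
Iteration 3: rows with reply_to in {9,14} -> c4 (id 16, d 3).
Iteration 4: no rows with reply_to in {16}; recursion stops.
SUM(d) = 0 + 1 + 1 + 1 + 2 + 2 + 3 = 10.

10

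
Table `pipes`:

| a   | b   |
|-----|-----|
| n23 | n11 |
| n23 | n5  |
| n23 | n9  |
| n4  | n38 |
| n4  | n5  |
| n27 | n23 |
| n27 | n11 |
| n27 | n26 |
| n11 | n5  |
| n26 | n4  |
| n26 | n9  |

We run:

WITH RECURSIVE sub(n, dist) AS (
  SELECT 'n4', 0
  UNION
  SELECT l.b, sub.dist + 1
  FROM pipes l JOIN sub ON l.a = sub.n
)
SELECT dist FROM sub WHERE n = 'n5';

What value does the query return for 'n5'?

1

Base: (n4, dist=0).
Iteration 1: edges from {n4} -> (n38, dist=1), (n5, dist=1).
Iteration 2: no outgoing edges from {n38,n5}; recursion stops.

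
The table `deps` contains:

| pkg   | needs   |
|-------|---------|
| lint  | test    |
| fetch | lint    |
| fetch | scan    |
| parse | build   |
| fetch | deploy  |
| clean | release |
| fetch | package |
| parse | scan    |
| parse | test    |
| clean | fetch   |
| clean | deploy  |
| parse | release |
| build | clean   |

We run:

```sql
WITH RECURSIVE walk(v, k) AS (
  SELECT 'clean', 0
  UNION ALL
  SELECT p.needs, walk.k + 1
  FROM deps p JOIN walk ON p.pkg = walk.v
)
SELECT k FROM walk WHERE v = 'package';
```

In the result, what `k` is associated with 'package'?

Base: (clean, k=0).
Iteration 1: edges from {clean} -> (deploy, k=1), (fetch, k=1), (release, k=1).
Iteration 2: edges from {deploy,fetch,release} -> (deploy, k=2), (lint, k=2), (package, k=2), (scan, k=2).
Iteration 3: edges from {deploy,lint,package,scan} -> (test, k=3).
Iteration 4: no outgoing edges from {test}; recursion stops.

2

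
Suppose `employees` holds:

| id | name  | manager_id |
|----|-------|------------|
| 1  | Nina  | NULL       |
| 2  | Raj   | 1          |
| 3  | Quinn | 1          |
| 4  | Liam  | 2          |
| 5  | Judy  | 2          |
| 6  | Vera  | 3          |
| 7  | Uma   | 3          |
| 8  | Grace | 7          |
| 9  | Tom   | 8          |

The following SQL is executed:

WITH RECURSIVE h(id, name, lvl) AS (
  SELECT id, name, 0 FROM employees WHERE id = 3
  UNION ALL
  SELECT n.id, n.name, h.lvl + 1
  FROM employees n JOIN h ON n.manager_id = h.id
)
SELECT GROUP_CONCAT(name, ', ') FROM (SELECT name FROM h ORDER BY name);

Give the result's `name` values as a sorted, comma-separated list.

Base: id=3 (Quinn) at lvl 0.
Iteration 1: rows with manager_id in {3} -> Vera (id 6, lvl 1), Uma (id 7, lvl 1).
Iteration 2: rows with manager_id in {6,7} -> Grace (id 8, lvl 2).
Iteration 3: rows with manager_id in {8} -> Tom (id 9, lvl 3).
Iteration 4: no rows with manager_id in {9}; recursion stops.

Grace, Quinn, Tom, Uma, Vera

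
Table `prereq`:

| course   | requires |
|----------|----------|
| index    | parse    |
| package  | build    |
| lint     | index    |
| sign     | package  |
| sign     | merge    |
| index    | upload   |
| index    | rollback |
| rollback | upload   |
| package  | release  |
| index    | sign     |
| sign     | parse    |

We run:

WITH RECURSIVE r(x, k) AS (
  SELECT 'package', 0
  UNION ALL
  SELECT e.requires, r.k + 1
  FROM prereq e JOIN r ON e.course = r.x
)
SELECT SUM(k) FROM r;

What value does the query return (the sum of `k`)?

Base: (package, k=0).
Iteration 1: edges from {package} -> (build, k=1), (release, k=1).
Iteration 2: no outgoing edges from {build,release}; recursion stops.
SUM(k) = 0 + 1 + 1 = 2.

2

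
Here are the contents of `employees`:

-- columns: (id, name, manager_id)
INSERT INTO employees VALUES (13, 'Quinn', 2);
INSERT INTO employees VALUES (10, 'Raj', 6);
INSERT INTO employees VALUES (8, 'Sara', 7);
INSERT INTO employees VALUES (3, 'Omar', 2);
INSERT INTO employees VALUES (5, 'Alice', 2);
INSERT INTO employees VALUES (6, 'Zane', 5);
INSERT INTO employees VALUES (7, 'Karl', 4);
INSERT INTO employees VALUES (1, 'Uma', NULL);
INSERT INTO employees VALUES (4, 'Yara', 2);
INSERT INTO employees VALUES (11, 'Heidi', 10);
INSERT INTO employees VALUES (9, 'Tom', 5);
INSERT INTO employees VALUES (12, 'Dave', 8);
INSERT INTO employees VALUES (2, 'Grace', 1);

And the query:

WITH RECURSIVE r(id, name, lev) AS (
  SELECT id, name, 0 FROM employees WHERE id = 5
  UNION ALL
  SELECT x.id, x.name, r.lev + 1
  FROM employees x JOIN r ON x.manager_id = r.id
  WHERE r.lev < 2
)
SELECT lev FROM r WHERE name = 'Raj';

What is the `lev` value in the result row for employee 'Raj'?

2

Base: id=5 (Alice) at lev 0.
Iteration 1: rows with manager_id in {5} -> Zane (id 6, lev 1), Tom (id 9, lev 1).
Iteration 2: rows with manager_id in {6,9} -> Raj (id 10, lev 2).
Iteration 3: lev < 2 fails for all current rows; recursion stops.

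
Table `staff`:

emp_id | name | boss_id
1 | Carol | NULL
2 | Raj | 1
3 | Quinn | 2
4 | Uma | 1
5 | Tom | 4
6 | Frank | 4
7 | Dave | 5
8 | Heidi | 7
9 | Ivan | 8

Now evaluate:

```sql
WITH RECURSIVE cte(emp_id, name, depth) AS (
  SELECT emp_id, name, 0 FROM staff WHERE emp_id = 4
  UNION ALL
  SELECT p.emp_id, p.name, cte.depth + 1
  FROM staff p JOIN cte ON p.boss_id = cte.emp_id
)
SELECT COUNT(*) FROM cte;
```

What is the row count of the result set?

Base: emp_id=4 (Uma) at depth 0.
Iteration 1: rows with boss_id in {4} -> Tom (id 5, depth 1), Frank (id 6, depth 1).
Iteration 2: rows with boss_id in {5,6} -> Dave (id 7, depth 2).
Iteration 3: rows with boss_id in {7} -> Heidi (id 8, depth 3).
Iteration 4: rows with boss_id in {8} -> Ivan (id 9, depth 4).
Iteration 5: no rows with boss_id in {9}; recursion stops.
Total rows emitted: 6.

6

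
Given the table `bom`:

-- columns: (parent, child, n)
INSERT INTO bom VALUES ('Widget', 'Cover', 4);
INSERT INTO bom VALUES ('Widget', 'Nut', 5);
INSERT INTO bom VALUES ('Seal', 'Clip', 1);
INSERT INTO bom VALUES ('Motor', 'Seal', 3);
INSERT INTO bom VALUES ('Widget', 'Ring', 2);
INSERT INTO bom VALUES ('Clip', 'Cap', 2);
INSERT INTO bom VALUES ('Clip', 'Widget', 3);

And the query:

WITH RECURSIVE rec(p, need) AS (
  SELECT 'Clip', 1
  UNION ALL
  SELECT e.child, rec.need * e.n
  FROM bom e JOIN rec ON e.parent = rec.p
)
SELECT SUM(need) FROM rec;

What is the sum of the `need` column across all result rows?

39

Base: (Clip, need=1).
Iteration 1: components of {Clip} -> Cap = 1*2 = 2, Widget = 1*3 = 3.
Iteration 2: components of {Cap,Widget} -> Cover = 3*4 = 12, Nut = 3*5 = 15, Ring = 3*2 = 6.
Iteration 3: no further components; recursion stops.
SUM(need) = 1 + 3 + 2 + 15 + 6 + 12 = 39.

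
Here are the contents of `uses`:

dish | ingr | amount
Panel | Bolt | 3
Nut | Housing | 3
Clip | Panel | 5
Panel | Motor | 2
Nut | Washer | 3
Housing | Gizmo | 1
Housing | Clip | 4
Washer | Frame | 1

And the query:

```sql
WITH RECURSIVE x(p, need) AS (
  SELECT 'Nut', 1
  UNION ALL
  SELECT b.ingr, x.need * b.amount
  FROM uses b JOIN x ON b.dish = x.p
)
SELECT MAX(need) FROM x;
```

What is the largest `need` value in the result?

180

Base: (Nut, need=1).
Iteration 1: components of {Nut} -> Housing = 1*3 = 3, Washer = 1*3 = 3.
Iteration 2: components of {Housing,Washer} -> Clip = 3*4 = 12, Frame = 3*1 = 3, Gizmo = 3*1 = 3.
Iteration 3: components of {Clip,Frame,Gizmo} -> Panel = 12*5 = 60.
Iteration 4: components of {Panel} -> Bolt = 60*3 = 180, Motor = 60*2 = 120.
Iteration 5: no further components; recursion stops.
need values: 1, 3, 3, 12, 3, 3, 60, 180, 120; the maximum is 180.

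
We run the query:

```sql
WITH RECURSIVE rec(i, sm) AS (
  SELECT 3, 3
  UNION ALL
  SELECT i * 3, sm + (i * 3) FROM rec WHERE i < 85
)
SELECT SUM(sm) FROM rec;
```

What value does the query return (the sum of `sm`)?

537

Base: i=3, sm=3.
Iteration 1: 3 < 85 holds -> i = 3 * 3 = 9, sm = 3 + 9 = 12.
Iteration 2: 9 < 85 holds -> i = 9 * 3 = 27, sm = 12 + 27 = 39.
Iteration 3: 27 < 85 holds -> i = 27 * 3 = 81, sm = 39 + 81 = 120.
Iteration 4: 81 < 85 holds -> i = 81 * 3 = 243, sm = 120 + 243 = 363.
Iteration 5: 243 < 85 fails; recursion stops.
SUM(sm) = 3 + 12 + 39 + 120 + 363 = 537.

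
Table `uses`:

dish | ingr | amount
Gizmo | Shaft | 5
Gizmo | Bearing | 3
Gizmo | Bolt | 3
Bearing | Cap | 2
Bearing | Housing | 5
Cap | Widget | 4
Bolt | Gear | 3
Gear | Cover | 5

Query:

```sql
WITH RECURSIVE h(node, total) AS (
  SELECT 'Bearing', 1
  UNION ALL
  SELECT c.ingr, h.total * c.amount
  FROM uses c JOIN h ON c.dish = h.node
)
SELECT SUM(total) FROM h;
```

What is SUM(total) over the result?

16

Base: (Bearing, total=1).
Iteration 1: components of {Bearing} -> Cap = 1*2 = 2, Housing = 1*5 = 5.
Iteration 2: components of {Cap,Housing} -> Widget = 2*4 = 8.
Iteration 3: no further components; recursion stops.
SUM(total) = 1 + 2 + 5 + 8 = 16.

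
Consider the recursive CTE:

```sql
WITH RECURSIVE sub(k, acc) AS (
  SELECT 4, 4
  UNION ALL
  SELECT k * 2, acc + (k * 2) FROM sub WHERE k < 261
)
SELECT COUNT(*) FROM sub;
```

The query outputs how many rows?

8

Base: k=4, acc=4.
Iteration 1: 4 < 261 holds -> k = 4 * 2 = 8, acc = 4 + 8 = 12.
Iteration 2: 8 < 261 holds -> k = 8 * 2 = 16, acc = 12 + 16 = 28.
Iteration 3: 16 < 261 holds -> k = 16 * 2 = 32, acc = 28 + 32 = 60.
Iteration 4: 32 < 261 holds -> k = 32 * 2 = 64, acc = 60 + 64 = 124.
Iteration 5: 64 < 261 holds -> k = 64 * 2 = 128, acc = 124 + 128 = 252.
Iteration 6: 128 < 261 holds -> k = 128 * 2 = 256, acc = 252 + 256 = 508.
Iteration 7: 256 < 261 holds -> k = 256 * 2 = 512, acc = 508 + 512 = 1020.
Iteration 8: 512 < 261 fails; recursion stops.
Total rows emitted: 8.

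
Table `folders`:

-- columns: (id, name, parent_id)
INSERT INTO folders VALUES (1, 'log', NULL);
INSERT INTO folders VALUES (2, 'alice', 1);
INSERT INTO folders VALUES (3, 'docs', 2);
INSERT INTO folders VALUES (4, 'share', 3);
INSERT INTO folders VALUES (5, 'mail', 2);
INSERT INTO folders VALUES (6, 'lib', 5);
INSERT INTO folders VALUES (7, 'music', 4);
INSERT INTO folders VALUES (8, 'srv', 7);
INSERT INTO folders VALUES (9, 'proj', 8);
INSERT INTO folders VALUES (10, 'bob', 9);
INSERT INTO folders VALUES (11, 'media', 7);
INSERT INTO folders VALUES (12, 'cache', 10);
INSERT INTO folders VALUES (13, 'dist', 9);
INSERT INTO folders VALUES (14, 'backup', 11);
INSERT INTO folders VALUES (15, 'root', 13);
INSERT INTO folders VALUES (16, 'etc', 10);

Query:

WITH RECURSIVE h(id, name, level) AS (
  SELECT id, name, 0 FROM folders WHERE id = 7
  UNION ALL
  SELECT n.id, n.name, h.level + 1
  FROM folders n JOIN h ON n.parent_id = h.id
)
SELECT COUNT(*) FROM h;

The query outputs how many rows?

10

Base: id=7 (music) at level 0.
Iteration 1: rows with parent_id in {7} -> srv (id 8, level 1), media (id 11, level 1).
Iteration 2: rows with parent_id in {8,11} -> proj (id 9, level 2), backup (id 14, level 2).
Iteration 3: rows with parent_id in {9,14} -> bob (id 10, level 3), dist (id 13, level 3).
Iteration 4: rows with parent_id in {10,13} -> cache (id 12, level 4), root (id 15, level 4), etc (id 16, level 4).
Iteration 5: no rows with parent_id in {12,15,16}; recursion stops.
Total rows emitted: 10.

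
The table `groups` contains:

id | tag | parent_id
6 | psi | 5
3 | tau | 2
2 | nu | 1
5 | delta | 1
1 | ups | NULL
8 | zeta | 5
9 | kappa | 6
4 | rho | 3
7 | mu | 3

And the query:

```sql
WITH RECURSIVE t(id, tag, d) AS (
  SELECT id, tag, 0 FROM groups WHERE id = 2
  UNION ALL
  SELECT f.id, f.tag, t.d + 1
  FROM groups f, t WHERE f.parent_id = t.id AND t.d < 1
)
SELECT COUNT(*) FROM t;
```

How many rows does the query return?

2

Base: id=2 (nu) at d 0.
Iteration 1: rows with parent_id in {2} -> tau (id 3, d 1).
Iteration 2: d < 1 fails for all current rows; recursion stops.
Total rows emitted: 2.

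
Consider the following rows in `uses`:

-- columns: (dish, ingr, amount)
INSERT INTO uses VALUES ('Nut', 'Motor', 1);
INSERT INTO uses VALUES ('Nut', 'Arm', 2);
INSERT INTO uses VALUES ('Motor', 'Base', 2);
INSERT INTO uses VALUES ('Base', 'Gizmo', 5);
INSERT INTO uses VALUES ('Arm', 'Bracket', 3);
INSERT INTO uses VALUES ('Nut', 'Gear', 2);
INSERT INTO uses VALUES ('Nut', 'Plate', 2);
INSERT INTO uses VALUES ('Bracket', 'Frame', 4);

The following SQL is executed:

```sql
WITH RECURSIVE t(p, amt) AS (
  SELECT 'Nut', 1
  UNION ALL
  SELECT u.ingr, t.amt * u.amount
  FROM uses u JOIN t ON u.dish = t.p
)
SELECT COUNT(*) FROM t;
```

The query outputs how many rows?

9

Base: (Nut, amt=1).
Iteration 1: components of {Nut} -> Arm = 1*2 = 2, Gear = 1*2 = 2, Motor = 1*1 = 1, Plate = 1*2 = 2.
Iteration 2: components of {Arm,Gear,Motor,Plate} -> Base = 1*2 = 2, Bracket = 2*3 = 6.
Iteration 3: components of {Base,Bracket} -> Frame = 6*4 = 24, Gizmo = 2*5 = 10.
Iteration 4: no further components; recursion stops.
Total rows emitted: 9.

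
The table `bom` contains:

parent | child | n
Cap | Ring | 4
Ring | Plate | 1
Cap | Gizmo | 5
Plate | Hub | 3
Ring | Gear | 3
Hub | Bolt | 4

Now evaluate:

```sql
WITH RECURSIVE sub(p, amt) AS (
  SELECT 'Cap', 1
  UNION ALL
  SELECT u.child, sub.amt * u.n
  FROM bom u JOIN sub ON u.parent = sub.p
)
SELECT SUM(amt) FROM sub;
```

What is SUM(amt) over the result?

Base: (Cap, amt=1).
Iteration 1: components of {Cap} -> Gizmo = 1*5 = 5, Ring = 1*4 = 4.
Iteration 2: components of {Gizmo,Ring} -> Gear = 4*3 = 12, Plate = 4*1 = 4.
Iteration 3: components of {Gear,Plate} -> Hub = 4*3 = 12.
Iteration 4: components of {Hub} -> Bolt = 12*4 = 48.
Iteration 5: no further components; recursion stops.
SUM(amt) = 1 + 4 + 5 + 4 + 12 + 12 + 48 = 86.

86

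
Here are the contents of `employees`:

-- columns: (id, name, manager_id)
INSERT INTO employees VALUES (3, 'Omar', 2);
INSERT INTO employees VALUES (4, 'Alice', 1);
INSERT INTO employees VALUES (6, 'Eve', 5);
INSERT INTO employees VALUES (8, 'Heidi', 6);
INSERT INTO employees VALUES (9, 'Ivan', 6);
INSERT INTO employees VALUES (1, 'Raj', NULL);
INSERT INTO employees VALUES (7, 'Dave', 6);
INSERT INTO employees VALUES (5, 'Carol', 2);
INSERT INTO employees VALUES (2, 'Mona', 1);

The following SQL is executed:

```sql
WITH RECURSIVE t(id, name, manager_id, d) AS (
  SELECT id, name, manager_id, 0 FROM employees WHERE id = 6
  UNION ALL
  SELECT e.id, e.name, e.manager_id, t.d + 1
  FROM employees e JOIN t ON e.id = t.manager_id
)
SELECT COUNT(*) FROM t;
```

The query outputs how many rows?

4

Base: id=6 (Eve), manager_id=5, d 0.
Iteration 1: join on id=5 -> Carol (id 5, manager_id=2, d 1).
Iteration 2: join on id=2 -> Mona (id 2, manager_id=1, d 2).
Iteration 3: join on id=1 -> Raj (id 1, manager_id=NULL, d 3).
Iteration 4: manager_id is NULL; no match; recursion stops.
Total rows emitted: 4.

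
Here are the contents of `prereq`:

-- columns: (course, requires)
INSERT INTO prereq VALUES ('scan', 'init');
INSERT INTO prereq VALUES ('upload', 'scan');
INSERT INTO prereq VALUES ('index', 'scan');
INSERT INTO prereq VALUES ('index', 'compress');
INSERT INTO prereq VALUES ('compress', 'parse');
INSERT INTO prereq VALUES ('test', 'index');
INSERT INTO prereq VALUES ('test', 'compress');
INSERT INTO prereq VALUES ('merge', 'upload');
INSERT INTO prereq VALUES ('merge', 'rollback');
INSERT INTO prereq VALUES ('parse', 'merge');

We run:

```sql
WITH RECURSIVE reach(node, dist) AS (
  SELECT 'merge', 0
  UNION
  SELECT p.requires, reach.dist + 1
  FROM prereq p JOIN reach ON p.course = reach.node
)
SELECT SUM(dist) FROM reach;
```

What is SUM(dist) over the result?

7

Base: (merge, dist=0).
Iteration 1: edges from {merge} -> (rollback, dist=1), (upload, dist=1).
Iteration 2: edges from {rollback,upload} -> (scan, dist=2).
Iteration 3: edges from {scan} -> (init, dist=3).
Iteration 4: no outgoing edges from {init}; recursion stops.
SUM(dist) = 0 + 1 + 1 + 2 + 3 = 7.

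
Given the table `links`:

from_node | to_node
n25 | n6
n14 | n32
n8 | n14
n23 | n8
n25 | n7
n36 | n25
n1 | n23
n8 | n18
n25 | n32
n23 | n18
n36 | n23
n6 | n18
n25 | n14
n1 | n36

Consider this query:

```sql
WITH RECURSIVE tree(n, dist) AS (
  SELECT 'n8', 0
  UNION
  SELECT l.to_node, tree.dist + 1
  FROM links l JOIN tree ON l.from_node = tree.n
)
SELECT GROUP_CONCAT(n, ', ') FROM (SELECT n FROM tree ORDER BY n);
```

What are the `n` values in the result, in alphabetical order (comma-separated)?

Base: (n8, dist=0).
Iteration 1: edges from {n8} -> (n14, dist=1), (n18, dist=1).
Iteration 2: edges from {n14,n18} -> (n32, dist=2).
Iteration 3: no outgoing edges from {n32}; recursion stops.

n14, n18, n32, n8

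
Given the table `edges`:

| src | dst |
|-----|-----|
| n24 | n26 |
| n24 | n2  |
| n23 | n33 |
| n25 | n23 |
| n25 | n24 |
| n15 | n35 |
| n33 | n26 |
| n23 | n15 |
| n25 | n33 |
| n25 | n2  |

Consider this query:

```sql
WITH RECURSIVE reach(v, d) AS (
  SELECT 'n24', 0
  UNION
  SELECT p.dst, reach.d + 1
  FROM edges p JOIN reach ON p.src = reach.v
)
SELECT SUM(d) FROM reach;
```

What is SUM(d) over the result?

2

Base: (n24, d=0).
Iteration 1: edges from {n24} -> (n2, d=1), (n26, d=1).
Iteration 2: no outgoing edges from {n2,n26}; recursion stops.
SUM(d) = 0 + 1 + 1 = 2.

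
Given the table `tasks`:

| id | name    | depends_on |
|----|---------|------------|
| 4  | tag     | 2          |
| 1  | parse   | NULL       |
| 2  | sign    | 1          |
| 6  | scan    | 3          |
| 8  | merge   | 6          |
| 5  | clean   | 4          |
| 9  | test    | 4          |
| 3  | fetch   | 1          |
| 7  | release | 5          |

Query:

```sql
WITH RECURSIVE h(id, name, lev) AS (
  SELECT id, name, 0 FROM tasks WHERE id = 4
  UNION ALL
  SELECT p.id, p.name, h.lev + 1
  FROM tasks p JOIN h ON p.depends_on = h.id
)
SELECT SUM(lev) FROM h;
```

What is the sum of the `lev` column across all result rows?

Base: id=4 (tag) at lev 0.
Iteration 1: rows with depends_on in {4} -> clean (id 5, lev 1), test (id 9, lev 1).
Iteration 2: rows with depends_on in {5,9} -> release (id 7, lev 2).
Iteration 3: no rows with depends_on in {7}; recursion stops.
SUM(lev) = 0 + 1 + 1 + 2 = 4.

4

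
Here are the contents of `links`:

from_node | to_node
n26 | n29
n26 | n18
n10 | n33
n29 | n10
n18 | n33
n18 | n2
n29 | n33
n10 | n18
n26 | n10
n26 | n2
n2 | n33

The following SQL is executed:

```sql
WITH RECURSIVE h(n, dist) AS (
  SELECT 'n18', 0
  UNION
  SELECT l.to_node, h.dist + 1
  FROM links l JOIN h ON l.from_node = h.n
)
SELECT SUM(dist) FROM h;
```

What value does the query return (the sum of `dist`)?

Base: (n18, dist=0).
Iteration 1: edges from {n18} -> (n2, dist=1), (n33, dist=1).
Iteration 2: edges from {n2,n33} -> (n33, dist=2).
Iteration 3: no outgoing edges from {n33}; recursion stops.
SUM(dist) = 0 + 1 + 1 + 2 = 4.

4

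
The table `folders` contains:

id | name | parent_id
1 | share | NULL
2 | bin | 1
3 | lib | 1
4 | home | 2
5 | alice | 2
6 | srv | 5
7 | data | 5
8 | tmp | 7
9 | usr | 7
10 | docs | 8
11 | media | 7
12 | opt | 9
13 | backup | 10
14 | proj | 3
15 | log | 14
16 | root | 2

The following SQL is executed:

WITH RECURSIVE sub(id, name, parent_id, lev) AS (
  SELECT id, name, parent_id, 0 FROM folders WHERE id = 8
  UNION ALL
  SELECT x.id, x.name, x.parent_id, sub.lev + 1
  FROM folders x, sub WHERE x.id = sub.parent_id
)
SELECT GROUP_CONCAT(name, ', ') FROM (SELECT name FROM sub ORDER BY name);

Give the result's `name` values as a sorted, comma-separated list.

alice, bin, data, share, tmp

Base: id=8 (tmp), parent_id=7, lev 0.
Iteration 1: join on id=7 -> data (id 7, parent_id=5, lev 1).
Iteration 2: join on id=5 -> alice (id 5, parent_id=2, lev 2).
Iteration 3: join on id=2 -> bin (id 2, parent_id=1, lev 3).
Iteration 4: join on id=1 -> share (id 1, parent_id=NULL, lev 4).
Iteration 5: parent_id is NULL; no match; recursion stops.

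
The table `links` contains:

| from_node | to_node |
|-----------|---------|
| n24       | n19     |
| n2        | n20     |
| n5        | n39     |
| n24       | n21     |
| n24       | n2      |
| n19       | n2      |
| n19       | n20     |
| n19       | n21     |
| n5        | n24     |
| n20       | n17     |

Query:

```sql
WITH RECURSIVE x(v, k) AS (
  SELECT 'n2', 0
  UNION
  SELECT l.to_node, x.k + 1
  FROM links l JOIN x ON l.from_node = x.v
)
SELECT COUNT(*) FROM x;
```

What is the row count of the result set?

3

Base: (n2, k=0).
Iteration 1: edges from {n2} -> (n20, k=1).
Iteration 2: edges from {n20} -> (n17, k=2).
Iteration 3: no outgoing edges from {n17}; recursion stops.
Total rows emitted: 3.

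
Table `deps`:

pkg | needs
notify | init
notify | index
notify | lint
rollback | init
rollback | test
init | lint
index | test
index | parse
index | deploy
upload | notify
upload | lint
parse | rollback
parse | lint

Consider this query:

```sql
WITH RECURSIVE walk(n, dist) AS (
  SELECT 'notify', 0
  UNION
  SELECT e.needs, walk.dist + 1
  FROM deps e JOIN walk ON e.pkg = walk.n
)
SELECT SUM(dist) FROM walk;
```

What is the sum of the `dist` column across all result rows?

30

Base: (notify, dist=0).
Iteration 1: edges from {notify} -> (index, dist=1), (init, dist=1), (lint, dist=1).
Iteration 2: edges from {index,init,lint} -> (deploy, dist=2), (lint, dist=2), (parse, dist=2), (test, dist=2).
Iteration 3: edges from {deploy,lint,parse,test} -> (lint, dist=3), (rollback, dist=3).
Iteration 4: edges from {lint,rollback} -> (init, dist=4), (test, dist=4).
Iteration 5: edges from {init,test} -> (lint, dist=5).
Iteration 6: no outgoing edges from {lint}; recursion stops.
SUM(dist) = 0 + 1 + 1 + 1 + 2 + 2 + 2 + 2 + 3 + 3 + 4 + 4 + 5 = 30.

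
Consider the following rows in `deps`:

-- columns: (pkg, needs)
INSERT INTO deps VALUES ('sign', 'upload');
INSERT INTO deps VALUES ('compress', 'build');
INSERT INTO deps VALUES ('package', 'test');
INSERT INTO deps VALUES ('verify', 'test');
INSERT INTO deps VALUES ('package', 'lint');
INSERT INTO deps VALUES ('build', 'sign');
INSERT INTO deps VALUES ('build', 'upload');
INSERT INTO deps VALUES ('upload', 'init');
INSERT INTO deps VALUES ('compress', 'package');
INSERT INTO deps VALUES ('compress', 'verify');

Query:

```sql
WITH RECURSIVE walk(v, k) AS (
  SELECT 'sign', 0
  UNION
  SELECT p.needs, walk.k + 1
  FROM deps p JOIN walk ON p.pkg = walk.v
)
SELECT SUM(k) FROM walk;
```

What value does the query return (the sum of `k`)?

Base: (sign, k=0).
Iteration 1: edges from {sign} -> (upload, k=1).
Iteration 2: edges from {upload} -> (init, k=2).
Iteration 3: no outgoing edges from {init}; recursion stops.
SUM(k) = 0 + 1 + 2 = 3.

3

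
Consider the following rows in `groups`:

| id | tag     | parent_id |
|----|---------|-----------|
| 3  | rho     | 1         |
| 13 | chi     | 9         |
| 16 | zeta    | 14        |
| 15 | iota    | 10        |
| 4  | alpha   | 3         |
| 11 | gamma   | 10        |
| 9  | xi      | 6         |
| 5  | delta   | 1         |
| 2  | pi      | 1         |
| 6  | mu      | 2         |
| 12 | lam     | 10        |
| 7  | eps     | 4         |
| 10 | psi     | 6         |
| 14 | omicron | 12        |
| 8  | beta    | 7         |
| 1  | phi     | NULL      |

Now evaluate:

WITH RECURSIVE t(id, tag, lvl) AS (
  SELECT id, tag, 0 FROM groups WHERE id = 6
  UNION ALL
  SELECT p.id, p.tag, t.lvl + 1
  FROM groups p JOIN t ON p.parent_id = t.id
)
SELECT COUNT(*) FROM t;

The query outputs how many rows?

9

Base: id=6 (mu) at lvl 0.
Iteration 1: rows with parent_id in {6} -> xi (id 9, lvl 1), psi (id 10, lvl 1).
Iteration 2: rows with parent_id in {9,10} -> gamma (id 11, lvl 2), lam (id 12, lvl 2), chi (id 13, lvl 2), iota (id 15, lvl 2).
Iteration 3: rows with parent_id in {11,12,13,15} -> omicron (id 14, lvl 3).
Iteration 4: rows with parent_id in {14} -> zeta (id 16, lvl 4).
Iteration 5: no rows with parent_id in {16}; recursion stops.
Total rows emitted: 9.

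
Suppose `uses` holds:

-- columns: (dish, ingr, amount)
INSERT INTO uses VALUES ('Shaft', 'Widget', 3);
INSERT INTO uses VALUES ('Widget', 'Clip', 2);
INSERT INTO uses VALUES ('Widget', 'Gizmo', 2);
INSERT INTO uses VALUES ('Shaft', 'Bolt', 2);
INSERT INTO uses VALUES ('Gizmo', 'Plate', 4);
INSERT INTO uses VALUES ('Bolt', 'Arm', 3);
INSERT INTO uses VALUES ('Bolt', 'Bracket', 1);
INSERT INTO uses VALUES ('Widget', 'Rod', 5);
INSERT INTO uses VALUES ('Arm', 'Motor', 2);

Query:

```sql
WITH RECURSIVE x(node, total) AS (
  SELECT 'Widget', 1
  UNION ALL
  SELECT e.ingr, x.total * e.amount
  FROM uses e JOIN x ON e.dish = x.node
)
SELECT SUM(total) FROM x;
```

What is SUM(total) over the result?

Base: (Widget, total=1).
Iteration 1: components of {Widget} -> Clip = 1*2 = 2, Gizmo = 1*2 = 2, Rod = 1*5 = 5.
Iteration 2: components of {Clip,Gizmo,Rod} -> Plate = 2*4 = 8.
Iteration 3: no further components; recursion stops.
SUM(total) = 1 + 2 + 2 + 5 + 8 = 18.

18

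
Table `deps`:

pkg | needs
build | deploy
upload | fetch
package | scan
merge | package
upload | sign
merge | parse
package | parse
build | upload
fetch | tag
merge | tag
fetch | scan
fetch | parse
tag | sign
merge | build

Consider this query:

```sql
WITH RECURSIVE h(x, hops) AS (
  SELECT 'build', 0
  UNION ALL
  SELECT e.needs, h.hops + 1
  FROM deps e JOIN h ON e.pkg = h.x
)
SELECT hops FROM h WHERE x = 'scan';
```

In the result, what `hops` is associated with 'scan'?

Base: (build, hops=0).
Iteration 1: edges from {build} -> (deploy, hops=1), (upload, hops=1).
Iteration 2: edges from {deploy,upload} -> (fetch, hops=2), (sign, hops=2).
Iteration 3: edges from {fetch,sign} -> (parse, hops=3), (scan, hops=3), (tag, hops=3).
Iteration 4: edges from {parse,scan,tag} -> (sign, hops=4).
Iteration 5: no outgoing edges from {sign}; recursion stops.

3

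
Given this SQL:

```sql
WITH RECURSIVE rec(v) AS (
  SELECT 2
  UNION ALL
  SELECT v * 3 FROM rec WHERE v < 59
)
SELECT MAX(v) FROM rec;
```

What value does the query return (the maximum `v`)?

Base: v=2.
Iteration 1: 2 < 59 holds -> v = 2 * 3 = 6.
Iteration 2: 6 < 59 holds -> v = 6 * 3 = 18.
Iteration 3: 18 < 59 holds -> v = 18 * 3 = 54.
Iteration 4: 54 < 59 holds -> v = 54 * 3 = 162.
Iteration 5: 162 < 59 fails; recursion stops.
v values: 2, 6, 18, 54, 162; the maximum is 162.

162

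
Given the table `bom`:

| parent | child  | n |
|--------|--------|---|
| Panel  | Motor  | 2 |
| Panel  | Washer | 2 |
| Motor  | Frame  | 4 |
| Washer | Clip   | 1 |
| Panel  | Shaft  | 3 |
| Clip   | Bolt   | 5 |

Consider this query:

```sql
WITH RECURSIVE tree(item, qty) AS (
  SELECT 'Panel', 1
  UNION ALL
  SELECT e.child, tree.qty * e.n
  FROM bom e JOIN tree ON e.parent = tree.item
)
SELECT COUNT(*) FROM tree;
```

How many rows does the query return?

Base: (Panel, qty=1).
Iteration 1: components of {Panel} -> Motor = 1*2 = 2, Shaft = 1*3 = 3, Washer = 1*2 = 2.
Iteration 2: components of {Motor,Shaft,Washer} -> Clip = 2*1 = 2, Frame = 2*4 = 8.
Iteration 3: components of {Clip,Frame} -> Bolt = 2*5 = 10.
Iteration 4: no further components; recursion stops.
Total rows emitted: 7.

7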